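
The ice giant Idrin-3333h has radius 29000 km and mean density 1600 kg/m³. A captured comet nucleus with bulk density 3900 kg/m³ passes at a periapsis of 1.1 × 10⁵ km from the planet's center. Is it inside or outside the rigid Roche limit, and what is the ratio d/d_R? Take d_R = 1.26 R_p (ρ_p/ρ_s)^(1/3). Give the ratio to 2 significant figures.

outside; d/d_R ≈ 4.1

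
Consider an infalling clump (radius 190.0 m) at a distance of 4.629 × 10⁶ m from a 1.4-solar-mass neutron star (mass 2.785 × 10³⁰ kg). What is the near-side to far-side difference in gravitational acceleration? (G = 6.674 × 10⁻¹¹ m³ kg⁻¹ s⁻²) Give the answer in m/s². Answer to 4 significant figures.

1.424 × 10³ m/s²

Δa = 4GMr/d³
   = 4 × (6.674 × 10⁻¹¹) × (2.785 × 10³⁰) × (190.0) / (4.629 × 10⁶)³
   = 1.424 × 10³ m/s²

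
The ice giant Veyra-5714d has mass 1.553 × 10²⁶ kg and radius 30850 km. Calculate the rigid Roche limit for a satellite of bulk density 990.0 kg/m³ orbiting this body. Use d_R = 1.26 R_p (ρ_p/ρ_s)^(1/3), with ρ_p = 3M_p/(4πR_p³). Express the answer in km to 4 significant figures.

ρ_p = 3M_p/(4πR_p³) = 3 × (1.553 × 10²⁶) / (4π × (3.085 × 10⁷ m)³) = 1263 kg/m³
d_R = 1.26 × 30850 km × (1263/990.0)^(1/3)
    = 42160 km

42160 km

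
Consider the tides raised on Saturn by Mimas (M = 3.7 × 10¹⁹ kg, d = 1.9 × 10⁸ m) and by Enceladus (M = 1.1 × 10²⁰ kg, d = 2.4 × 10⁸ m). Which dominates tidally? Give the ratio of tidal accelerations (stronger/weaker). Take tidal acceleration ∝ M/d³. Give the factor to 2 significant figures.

Enceladus, by a factor of ≈ 1.5

Tidal stretch scales as M/d³; compute that for each body.
Mimas: (3.7 × 10¹⁹) / (1.9 × 10⁸)³ = 5.394 × 10⁻⁶
Enceladus: (1.1 × 10²⁰) / (2.4 × 10⁸)³ = 7.957 × 10⁻⁶
Ratio (larger/smaller) = 1.5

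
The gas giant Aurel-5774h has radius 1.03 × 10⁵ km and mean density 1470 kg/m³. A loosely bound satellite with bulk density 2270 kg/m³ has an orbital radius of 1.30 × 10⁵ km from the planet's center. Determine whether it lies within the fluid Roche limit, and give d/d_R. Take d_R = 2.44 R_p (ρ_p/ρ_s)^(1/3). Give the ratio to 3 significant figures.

d_R = 2.44 × (1.03 × 10⁵ km) × (1470/2270)^(1/3) = 2.174 × 10⁵ km
d/d_R = (1.30 × 10⁵) / (2.174 × 10⁵) = 0.598
Since d/d_R < 1, the body is inside the Roche limit.

inside; d/d_R ≈ 0.598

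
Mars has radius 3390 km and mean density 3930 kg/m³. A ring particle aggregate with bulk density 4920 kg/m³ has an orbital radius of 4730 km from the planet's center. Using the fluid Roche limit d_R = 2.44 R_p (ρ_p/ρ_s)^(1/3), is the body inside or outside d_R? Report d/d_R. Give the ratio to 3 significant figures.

inside; d/d_R ≈ 0.616

d_R = 2.44 × (3390 km) × (3930/4920)^(1/3) = 7675 km
d/d_R = (4730) / (7675) = 0.616
Since d/d_R < 1, the body is inside the Roche limit.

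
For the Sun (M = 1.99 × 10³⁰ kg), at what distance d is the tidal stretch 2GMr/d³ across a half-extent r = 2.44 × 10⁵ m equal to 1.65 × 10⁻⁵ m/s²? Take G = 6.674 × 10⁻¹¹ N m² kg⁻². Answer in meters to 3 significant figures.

1.58 × 10¹⁰ m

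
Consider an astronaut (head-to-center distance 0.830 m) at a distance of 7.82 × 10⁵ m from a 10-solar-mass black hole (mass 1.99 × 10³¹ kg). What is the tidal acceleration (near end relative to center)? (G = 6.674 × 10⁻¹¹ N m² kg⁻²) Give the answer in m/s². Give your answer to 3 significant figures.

4.61 × 10³ m/s²

a_tidal = 2GMr/d³
        = 2 × (6.674 × 10⁻¹¹) × (1.99 × 10³¹) × (0.830) / (7.82 × 10⁵)³
        = 4.61 × 10³ m/s²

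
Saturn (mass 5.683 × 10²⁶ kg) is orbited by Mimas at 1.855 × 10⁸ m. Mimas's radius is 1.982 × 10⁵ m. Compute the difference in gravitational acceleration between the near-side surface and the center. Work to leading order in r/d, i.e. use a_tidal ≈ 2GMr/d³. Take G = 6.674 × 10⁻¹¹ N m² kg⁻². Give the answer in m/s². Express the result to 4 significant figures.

2.355 × 10⁻³ m/s²

Δg = 2GMr/d³
   = 2 × (6.674 × 10⁻¹¹) × (5.683 × 10²⁶) × (1.982 × 10⁵) / (1.855 × 10⁸)³
   = 2.355 × 10⁻³ m/s²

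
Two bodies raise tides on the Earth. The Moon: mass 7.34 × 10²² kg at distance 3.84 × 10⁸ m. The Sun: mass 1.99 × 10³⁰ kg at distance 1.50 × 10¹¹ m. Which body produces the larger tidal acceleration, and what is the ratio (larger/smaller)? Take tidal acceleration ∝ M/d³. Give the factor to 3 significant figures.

The Moon, by a factor of ≈ 2.20

The tide-raising term goes as M/d³ (the gradient of a 1/d² field).
The Moon: (7.34 × 10²²) / (3.84 × 10⁸)³ = 1.296 × 10⁻³
The Sun: (1.99 × 10³⁰) / (1.50 × 10¹¹)³ = 5.896 × 10⁻⁴
Ratio (larger/smaller) = 2.20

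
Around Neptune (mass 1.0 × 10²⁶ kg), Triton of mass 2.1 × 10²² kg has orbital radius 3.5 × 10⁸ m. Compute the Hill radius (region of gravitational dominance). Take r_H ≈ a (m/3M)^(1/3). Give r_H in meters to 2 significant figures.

1.4 × 10⁷ m

r_H ≈ a (m/3M)^(1/3)
    = (3.5 × 10⁸) × (2.1 × 10²² / (3 × 1.0 × 10²⁶))^(1/3)
    = 1.4 × 10⁷ m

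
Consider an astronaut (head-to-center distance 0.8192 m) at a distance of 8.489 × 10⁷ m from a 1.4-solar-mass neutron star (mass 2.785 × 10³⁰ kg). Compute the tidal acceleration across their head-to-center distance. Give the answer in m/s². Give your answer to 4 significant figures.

4.978 × 10⁻⁴ m/s²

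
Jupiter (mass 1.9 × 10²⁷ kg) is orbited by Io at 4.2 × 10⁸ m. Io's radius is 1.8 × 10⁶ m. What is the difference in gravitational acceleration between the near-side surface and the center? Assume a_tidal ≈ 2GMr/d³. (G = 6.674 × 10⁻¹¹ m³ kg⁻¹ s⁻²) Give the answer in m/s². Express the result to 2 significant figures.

6.2 × 10⁻³ m/s²

Δa = 2GMr/d³
   = 2 × (6.674 × 10⁻¹¹) × (1.9 × 10²⁷) × (1.8 × 10⁶) / (4.2 × 10⁸)³
   = 6.2 × 10⁻³ m/s²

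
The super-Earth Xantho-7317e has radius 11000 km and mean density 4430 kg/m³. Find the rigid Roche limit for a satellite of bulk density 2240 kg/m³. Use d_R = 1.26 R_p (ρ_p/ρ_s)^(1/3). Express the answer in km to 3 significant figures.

d_R = 1.26 × 11000 km × (4430/2240)^(1/3)
    = 17400 km

17400 km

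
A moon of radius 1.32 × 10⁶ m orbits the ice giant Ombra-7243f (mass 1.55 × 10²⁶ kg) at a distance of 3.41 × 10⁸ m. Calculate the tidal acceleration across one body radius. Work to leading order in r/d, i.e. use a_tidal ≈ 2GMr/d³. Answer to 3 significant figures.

Δa = 2GMr/d³
   = 2 × (6.674 × 10⁻¹¹) × (1.55 × 10²⁶) × (1.32 × 10⁶) / (3.41 × 10⁸)³
   = 6.89 × 10⁻⁴ m/s²

6.89 × 10⁻⁴ m/s²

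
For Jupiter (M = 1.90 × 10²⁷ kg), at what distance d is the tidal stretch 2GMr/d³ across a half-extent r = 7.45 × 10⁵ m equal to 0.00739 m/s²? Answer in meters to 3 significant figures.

2GMr/d³ = a_tidal  ⇒  d = (2GMr / a_tidal)^(1/3)
d = (2 × 6.674×10⁻¹¹ × (1.90 × 10²⁷) × (7.45 × 10⁵) / (0.00739))^(1/3)
  = 2.95 × 10⁸ m

2.95 × 10⁸ m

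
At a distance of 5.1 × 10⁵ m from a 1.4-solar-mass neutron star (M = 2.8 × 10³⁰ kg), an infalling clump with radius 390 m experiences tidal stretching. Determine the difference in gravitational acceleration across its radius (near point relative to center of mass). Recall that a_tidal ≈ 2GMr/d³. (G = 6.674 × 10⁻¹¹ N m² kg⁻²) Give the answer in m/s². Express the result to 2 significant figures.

1.1 × 10⁶ m/s²

Δg = 2GMr/d³
   = 2 × (6.674 × 10⁻¹¹) × (2.8 × 10³⁰) × (390) / (5.1 × 10⁵)³
   = 1.1 × 10⁶ m/s²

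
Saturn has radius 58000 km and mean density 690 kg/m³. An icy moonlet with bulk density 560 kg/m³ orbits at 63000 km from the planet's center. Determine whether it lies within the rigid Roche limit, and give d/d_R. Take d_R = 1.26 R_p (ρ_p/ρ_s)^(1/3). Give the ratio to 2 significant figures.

inside; d/d_R ≈ 0.80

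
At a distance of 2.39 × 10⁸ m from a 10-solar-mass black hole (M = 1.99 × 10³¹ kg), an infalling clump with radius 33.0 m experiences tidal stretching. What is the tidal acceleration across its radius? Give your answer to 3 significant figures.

Differencing GM/(d−r)² and GM/d² to first order in r/d gives 2GMr/d³.
Δg = 2GMr/d³
   = 2 × (6.674 × 10⁻¹¹) × (1.99 × 10³¹) × (33.0) / (2.39 × 10⁸)³
   = 6.42 × 10⁻³ m/s²

6.42 × 10⁻³ m/s²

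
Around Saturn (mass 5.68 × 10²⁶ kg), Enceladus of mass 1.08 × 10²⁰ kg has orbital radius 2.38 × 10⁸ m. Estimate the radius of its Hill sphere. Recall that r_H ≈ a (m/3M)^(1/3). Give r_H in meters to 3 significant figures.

9.49 × 10⁵ m

r_H ≈ a (m/3M)^(1/3)
    = (2.38 × 10⁸) × (1.08 × 10²⁰ / (3 × 5.68 × 10²⁶))^(1/3)
    = 9.49 × 10⁵ m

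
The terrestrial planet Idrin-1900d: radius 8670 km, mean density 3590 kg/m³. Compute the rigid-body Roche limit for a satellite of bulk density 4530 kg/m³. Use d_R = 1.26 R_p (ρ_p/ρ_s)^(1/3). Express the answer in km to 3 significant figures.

10100 km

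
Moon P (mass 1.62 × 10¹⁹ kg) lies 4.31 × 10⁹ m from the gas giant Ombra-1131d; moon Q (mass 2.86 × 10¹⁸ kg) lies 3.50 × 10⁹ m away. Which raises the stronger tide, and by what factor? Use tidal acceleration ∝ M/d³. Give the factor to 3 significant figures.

Moon P, by a factor of ≈ 3.03

Tidal stretch scales as M/d³; compute that for each body.
Moon P: (1.62 × 10¹⁹) / (4.31 × 10⁹)³ = 2.023 × 10⁻¹⁰
Moon Q: (2.86 × 10¹⁸) / (3.50 × 10⁹)³ = 6.671 × 10⁻¹¹
Ratio (larger/smaller) = 3.03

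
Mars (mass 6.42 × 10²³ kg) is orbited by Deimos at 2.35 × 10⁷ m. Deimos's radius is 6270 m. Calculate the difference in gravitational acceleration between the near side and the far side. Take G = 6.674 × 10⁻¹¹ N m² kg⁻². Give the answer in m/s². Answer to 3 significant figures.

8.28 × 10⁻⁵ m/s²

a_tidal = 4GMr/d³
        = 4 × (6.674 × 10⁻¹¹) × (6.42 × 10²³) × (6270) / (2.35 × 10⁷)³
        = 8.28 × 10⁻⁵ m/s²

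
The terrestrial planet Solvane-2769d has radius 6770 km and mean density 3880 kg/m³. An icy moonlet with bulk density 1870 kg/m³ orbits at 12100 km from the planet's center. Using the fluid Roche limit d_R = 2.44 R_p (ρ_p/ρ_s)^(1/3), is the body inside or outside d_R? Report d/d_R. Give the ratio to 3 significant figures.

inside; d/d_R ≈ 0.574

d_R = 2.44 × (6770 km) × (3880/1870)^(1/3) = 21070 km
d/d_R = (12100) / (21070) = 0.574
Since d/d_R < 1, the body is inside the Roche limit.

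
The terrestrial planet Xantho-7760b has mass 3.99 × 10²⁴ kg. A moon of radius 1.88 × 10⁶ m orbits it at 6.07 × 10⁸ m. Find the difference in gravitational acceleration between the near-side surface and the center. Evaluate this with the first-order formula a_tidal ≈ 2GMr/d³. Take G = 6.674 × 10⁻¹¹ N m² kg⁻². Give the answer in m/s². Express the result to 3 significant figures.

4.48 × 10⁻⁶ m/s²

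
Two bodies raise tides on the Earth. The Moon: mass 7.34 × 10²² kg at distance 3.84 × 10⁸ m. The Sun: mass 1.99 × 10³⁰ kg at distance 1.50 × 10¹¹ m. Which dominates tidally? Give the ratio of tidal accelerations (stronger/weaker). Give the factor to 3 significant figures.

The Moon, by a factor of ≈ 2.20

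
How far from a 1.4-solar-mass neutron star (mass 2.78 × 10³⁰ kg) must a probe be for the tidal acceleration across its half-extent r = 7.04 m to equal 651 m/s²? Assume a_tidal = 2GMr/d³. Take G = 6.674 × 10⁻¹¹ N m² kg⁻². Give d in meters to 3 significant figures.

2GMr/d³ = a_tidal  ⇒  d = (2GMr / a_tidal)^(1/3)
d = (2 × 6.674×10⁻¹¹ × (2.78 × 10³⁰) × (7.04) / (651))^(1/3)
  = 1.59 × 10⁶ m

1.59 × 10⁶ m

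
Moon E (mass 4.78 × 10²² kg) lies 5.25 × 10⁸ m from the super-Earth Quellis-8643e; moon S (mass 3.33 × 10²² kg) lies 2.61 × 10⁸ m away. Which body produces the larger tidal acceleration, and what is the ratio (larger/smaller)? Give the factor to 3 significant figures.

The tide-raising term goes as M/d³ (the gradient of a 1/d² field).
Moon E: (4.78 × 10²²) / (5.25 × 10⁸)³ = 3.303 × 10⁻⁴
Moon S: (3.33 × 10²²) / (2.61 × 10⁸)³ = 1.873 × 10⁻³
Ratio (larger/smaller) = 5.67

Moon S, by a factor of ≈ 5.67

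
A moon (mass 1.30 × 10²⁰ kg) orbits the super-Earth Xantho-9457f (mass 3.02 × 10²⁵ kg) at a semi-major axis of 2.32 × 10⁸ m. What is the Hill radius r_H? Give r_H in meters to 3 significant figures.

2.62 × 10⁶ m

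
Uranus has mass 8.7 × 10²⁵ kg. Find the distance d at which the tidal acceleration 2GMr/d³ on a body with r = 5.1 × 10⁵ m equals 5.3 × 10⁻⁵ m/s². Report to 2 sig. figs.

2GMr/d³ = a_tidal  ⇒  d = (2GMr / a_tidal)^(1/3)
d = (2 × 6.674×10⁻¹¹ × (8.7 × 10²⁵) × (5.1 × 10⁵) / (5.3 × 10⁻⁵))^(1/3)
  = 4.8 × 10⁸ m

4.8 × 10⁸ m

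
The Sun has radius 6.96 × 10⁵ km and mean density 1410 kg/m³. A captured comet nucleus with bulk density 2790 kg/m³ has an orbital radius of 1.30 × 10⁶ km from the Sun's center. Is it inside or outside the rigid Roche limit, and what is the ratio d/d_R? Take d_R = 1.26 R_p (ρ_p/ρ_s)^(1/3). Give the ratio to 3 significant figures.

outside; d/d_R ≈ 1.86

d_R = 1.26 × (6.96 × 10⁵ km) × (1410/2790)^(1/3) = 6.985 × 10⁵ km
d/d_R = (1.30 × 10⁶) / (6.985 × 10⁵) = 1.86
Since d/d_R > 1, the body is outside the Roche limit.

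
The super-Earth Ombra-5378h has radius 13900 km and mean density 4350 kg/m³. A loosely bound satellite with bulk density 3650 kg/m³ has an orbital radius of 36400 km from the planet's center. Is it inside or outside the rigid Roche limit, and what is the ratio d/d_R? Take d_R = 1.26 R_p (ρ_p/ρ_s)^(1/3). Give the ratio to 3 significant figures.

d_R = 1.26 × (13900 km) × (4350/3650)^(1/3) = 18570 km
d/d_R = (36400) / (18570) = 1.96
Since d/d_R > 1, the body is outside the Roche limit.

outside; d/d_R ≈ 1.96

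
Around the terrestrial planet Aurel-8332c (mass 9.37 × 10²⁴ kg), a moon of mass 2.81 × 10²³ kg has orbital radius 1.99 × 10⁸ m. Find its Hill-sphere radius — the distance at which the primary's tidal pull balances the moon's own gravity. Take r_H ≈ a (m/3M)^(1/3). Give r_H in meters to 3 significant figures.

r_H ≈ a (m/3M)^(1/3)
    = (1.99 × 10⁸) × (2.81 × 10²³ / (3 × 9.37 × 10²⁴))^(1/3)
    = 4.29 × 10⁷ m

4.29 × 10⁷ m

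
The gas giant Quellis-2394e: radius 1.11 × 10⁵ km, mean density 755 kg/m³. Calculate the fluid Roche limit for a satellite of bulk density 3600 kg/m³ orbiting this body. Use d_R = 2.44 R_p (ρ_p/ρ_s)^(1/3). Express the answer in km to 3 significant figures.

d_R = 2.44 × 1.11 × 10⁵ km × (755/3600)^(1/3)
    = 1.61 × 10⁵ km

1.61 × 10⁵ km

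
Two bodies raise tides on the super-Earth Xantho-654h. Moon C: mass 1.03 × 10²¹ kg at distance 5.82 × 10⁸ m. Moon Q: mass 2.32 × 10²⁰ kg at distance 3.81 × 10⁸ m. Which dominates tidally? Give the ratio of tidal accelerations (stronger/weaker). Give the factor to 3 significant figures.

Tidal stretch scales as M/d³; compute that for each body.
Moon C: (1.03 × 10²¹) / (5.82 × 10⁸)³ = 5.225 × 10⁻⁶
Moon Q: (2.32 × 10²⁰) / (3.81 × 10⁸)³ = 4.195 × 10⁻⁶
Ratio (larger/smaller) = 1.25

Moon C, by a factor of ≈ 1.25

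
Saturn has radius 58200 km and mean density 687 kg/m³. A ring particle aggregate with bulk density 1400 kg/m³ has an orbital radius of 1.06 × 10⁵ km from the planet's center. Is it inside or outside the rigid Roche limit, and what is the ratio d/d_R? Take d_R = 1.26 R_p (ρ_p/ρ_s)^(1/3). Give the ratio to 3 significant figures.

outside; d/d_R ≈ 1.83

d_R = 1.26 × (58200 km) × (687/1400)^(1/3) = 57840 km
d/d_R = (1.06 × 10⁵) / (57840) = 1.83
Since d/d_R > 1, the body is outside the Roche limit.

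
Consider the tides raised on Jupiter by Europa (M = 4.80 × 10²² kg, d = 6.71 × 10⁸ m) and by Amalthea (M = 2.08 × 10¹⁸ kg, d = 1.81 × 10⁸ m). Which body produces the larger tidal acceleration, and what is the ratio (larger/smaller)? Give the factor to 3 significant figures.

Tidal stretch scales as M/d³; compute that for each body.
Europa: (4.80 × 10²²) / (6.71 × 10⁸)³ = 1.589 × 10⁻⁴
Amalthea: (2.08 × 10¹⁸) / (1.81 × 10⁸)³ = 3.508 × 10⁻⁷
Ratio (larger/smaller) = 453

Europa, by a factor of ≈ 453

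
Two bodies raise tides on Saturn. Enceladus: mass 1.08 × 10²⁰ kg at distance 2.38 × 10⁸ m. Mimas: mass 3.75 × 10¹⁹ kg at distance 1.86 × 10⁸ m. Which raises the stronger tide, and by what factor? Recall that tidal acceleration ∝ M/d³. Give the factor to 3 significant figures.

Enceladus, by a factor of ≈ 1.37

Tidal acceleration ∝ M/d³, so compare M/d³ for each.
Enceladus: (1.08 × 10²⁰) / (2.38 × 10⁸)³ = 8.011 × 10⁻⁶
Mimas: (3.75 × 10¹⁹) / (1.86 × 10⁸)³ = 5.828 × 10⁻⁶
Ratio (larger/smaller) = 1.37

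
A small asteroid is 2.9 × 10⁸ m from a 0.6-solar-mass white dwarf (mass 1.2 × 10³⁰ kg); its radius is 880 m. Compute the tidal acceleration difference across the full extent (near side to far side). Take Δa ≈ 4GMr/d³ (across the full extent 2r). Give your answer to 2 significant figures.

1.2 × 10⁻² m/s²

Δa = 4GMr/d³
   = 4 × (6.674 × 10⁻¹¹) × (1.2 × 10³⁰) × (880) / (2.9 × 10⁸)³
   = 1.2 × 10⁻² m/s²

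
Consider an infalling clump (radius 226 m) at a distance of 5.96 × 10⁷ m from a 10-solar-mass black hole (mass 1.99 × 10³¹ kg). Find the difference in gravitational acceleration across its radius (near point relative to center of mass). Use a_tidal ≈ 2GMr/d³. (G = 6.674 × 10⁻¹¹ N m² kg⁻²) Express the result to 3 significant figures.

2.84 m/s²

Differencing GM/(d−r)² and GM/d² to first order in r/d gives 2GMr/d³.
a_tidal = 2GMr/d³
        = 2 × (6.674 × 10⁻¹¹) × (1.99 × 10³¹) × (226) / (5.96 × 10⁷)³
        = 2.84 m/s²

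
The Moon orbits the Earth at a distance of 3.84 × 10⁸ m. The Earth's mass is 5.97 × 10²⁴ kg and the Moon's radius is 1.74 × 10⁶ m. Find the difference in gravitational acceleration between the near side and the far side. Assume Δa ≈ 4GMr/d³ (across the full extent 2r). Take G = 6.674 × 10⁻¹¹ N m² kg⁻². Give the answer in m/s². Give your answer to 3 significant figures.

The field gradient is 2GM/d³; across the full diameter 2r the difference is 4GMr/d³.
Δa = 4GMr/d³
   = 4 × (6.674 × 10⁻¹¹) × (5.97 × 10²⁴) × (1.74 × 10⁶) / (3.84 × 10⁸)³
   = 4.90 × 10⁻⁵ m/s²

4.90 × 10⁻⁵ m/s²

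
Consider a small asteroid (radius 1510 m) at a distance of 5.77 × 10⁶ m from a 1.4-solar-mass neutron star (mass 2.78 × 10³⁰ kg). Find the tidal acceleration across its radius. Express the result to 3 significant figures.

Since r ≪ d, expand the inverse-square field across one radius to get the leading 2GMr/d³ term.
a_tidal = 2GMr/d³
        = 2 × (6.674 × 10⁻¹¹) × (2.78 × 10³⁰) × (1510) / (5.77 × 10⁶)³
        = 2.92 × 10³ m/s²

2.92 × 10³ m/s²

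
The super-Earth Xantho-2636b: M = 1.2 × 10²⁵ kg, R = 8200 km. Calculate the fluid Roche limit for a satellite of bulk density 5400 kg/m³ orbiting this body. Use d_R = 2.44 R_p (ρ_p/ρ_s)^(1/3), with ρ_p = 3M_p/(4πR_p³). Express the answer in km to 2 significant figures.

ρ_p = 3M_p/(4πR_p³) = 3 × (1.2 × 10²⁵) / (4π × (8.2 × 10⁶ m)³) = 5200 kg/m³
d_R = 2.44 × 8200 km × (5200/5400)^(1/3)
    = 20000 km

20000 km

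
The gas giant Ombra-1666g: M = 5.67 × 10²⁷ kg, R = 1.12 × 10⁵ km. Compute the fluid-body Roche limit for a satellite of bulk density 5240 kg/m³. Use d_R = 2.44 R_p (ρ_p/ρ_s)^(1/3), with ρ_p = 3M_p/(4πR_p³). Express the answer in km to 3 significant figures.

1.55 × 10⁵ km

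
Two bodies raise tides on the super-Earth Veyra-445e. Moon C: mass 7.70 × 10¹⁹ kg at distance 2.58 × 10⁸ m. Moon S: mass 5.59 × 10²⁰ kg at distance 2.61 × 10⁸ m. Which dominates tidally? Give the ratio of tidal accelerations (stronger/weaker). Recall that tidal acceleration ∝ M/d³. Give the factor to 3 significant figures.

Tidal acceleration ∝ M/d³, so compare M/d³ for each.
Moon C: (7.70 × 10¹⁹) / (2.58 × 10⁸)³ = 4.484 × 10⁻⁶
Moon S: (5.59 × 10²⁰) / (2.61 × 10⁸)³ = 3.144 × 10⁻⁵
Ratio (larger/smaller) = 7.01

Moon S, by a factor of ≈ 7.01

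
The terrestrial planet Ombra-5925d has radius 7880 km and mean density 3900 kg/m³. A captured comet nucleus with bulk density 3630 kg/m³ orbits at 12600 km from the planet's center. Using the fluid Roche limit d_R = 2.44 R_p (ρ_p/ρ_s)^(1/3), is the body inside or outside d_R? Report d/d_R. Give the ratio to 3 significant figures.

inside; d/d_R ≈ 0.640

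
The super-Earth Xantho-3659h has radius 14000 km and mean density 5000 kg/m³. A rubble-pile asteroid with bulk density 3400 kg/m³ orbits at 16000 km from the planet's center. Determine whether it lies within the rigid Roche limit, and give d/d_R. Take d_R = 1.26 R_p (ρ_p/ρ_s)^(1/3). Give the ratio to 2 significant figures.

inside; d/d_R ≈ 0.80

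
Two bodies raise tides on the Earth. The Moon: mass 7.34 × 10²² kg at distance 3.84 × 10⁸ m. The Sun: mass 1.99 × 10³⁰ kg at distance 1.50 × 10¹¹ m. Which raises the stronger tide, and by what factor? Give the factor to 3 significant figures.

The Moon, by a factor of ≈ 2.20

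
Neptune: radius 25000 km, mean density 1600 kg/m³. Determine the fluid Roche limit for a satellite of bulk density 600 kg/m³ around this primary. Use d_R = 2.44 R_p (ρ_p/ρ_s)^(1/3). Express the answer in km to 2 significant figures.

d_R = 2.44 × 25000 km × (1600/600)^(1/3)
    = 85000 km

85000 km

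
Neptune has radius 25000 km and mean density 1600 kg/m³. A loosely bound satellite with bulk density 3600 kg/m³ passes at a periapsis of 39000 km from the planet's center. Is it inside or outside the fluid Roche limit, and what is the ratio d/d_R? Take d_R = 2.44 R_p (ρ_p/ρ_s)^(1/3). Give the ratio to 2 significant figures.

inside; d/d_R ≈ 0.84

d_R = 2.44 × (25000 km) × (1600/3600)^(1/3) = 46550 km
d/d_R = (39000) / (46550) = 0.84
Since d/d_R < 1, the body is inside the Roche limit.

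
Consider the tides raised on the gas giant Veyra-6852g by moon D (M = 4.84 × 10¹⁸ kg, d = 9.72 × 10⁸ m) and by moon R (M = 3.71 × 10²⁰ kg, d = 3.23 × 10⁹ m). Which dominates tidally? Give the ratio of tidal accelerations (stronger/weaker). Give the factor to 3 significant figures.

Moon R, by a factor of ≈ 2.09

Compare M/d³ for the two perturbers:
Moon D: (4.84 × 10¹⁸) / (9.72 × 10⁸)³ = 5.270 × 10⁻⁹
Moon R: (3.71 × 10²⁰) / (3.23 × 10⁹)³ = 1.101 × 10⁻⁸
Ratio (larger/smaller) = 2.09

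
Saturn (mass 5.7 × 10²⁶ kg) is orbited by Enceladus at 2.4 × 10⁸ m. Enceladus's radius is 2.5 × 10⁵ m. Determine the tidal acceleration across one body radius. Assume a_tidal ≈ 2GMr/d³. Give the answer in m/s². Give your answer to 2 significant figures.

1.4 × 10⁻³ m/s²

The tidal stretch is the gradient of GM/d² times the body's extent r, hence the 1/d³ dependence.
a_tidal = 2GMr/d³
        = 2 × (6.674 × 10⁻¹¹) × (5.7 × 10²⁶) × (2.5 × 10⁵) / (2.4 × 10⁸)³
        = 1.4 × 10⁻³ m/s²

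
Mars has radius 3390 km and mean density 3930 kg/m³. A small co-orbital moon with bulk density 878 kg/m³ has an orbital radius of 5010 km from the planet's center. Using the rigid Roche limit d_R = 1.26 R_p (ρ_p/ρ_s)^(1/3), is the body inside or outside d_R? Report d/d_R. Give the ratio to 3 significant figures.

inside; d/d_R ≈ 0.712

d_R = 1.26 × (3390 km) × (3930/878)^(1/3) = 7039 km
d/d_R = (5010) / (7039) = 0.712
Since d/d_R < 1, the body is inside the Roche limit.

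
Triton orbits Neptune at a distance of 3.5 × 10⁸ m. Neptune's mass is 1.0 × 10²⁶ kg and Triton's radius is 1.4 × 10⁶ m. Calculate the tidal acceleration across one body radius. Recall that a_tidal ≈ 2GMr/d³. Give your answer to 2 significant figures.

4.4 × 10⁻⁴ m/s²

Δa = 2GMr/d³
   = 2 × (6.674 × 10⁻¹¹) × (1.0 × 10²⁶) × (1.4 × 10⁶) / (3.5 × 10⁸)³
   = 4.4 × 10⁻⁴ m/s²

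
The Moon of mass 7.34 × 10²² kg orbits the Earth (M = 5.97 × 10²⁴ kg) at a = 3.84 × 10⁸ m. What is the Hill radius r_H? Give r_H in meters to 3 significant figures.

6.15 × 10⁷ m

r_H ≈ a (m/3M)^(1/3)
    = (3.84 × 10⁸) × (7.34 × 10²² / (3 × 5.97 × 10²⁴))^(1/3)
    = 6.15 × 10⁷ m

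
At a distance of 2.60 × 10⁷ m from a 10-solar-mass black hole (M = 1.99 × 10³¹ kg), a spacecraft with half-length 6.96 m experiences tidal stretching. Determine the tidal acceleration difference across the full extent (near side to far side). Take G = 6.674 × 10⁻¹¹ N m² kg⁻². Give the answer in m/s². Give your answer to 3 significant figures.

2.10 m/s²

Δg = 4GMr/d³
   = 4 × (6.674 × 10⁻¹¹) × (1.99 × 10³¹) × (6.96) / (2.60 × 10⁷)³
   = 2.10 m/s²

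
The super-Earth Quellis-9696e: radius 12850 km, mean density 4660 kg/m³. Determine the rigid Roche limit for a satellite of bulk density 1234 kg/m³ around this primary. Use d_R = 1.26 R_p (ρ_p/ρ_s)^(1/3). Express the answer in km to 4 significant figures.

d_R = 1.26 × 12850 km × (4660/1234)^(1/3)
    = 25210 km

25210 km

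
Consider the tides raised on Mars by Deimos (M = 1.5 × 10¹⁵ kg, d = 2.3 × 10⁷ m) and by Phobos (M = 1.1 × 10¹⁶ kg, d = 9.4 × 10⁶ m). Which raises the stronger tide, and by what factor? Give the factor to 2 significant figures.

The tide-raising term goes as M/d³ (the gradient of a 1/d² field).
Deimos: (1.5 × 10¹⁵) / (2.3 × 10⁷)³ = 1.233 × 10⁻⁷
Phobos: (1.1 × 10¹⁶) / (9.4 × 10⁶)³ = 1.324 × 10⁻⁵
Ratio (larger/smaller) = 110

Phobos, by a factor of ≈ 110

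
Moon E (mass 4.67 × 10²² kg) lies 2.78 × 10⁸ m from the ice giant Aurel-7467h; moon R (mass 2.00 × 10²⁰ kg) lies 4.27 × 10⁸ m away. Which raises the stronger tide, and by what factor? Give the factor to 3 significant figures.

Moon E, by a factor of ≈ 846

Compare M/d³ for the two perturbers:
Moon E: (4.67 × 10²²) / (2.78 × 10⁸)³ = 2.174 × 10⁻³
Moon R: (2.00 × 10²⁰) / (4.27 × 10⁸)³ = 2.569 × 10⁻⁶
Ratio (larger/smaller) = 846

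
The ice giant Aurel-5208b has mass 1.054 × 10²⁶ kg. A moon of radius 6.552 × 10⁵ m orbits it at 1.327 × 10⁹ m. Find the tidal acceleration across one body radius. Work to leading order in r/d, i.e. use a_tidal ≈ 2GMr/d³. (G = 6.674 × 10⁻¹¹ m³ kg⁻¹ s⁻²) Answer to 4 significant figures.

3.945 × 10⁻⁶ m/s²

Differencing GM/(d−r)² and GM/d² to first order in r/d gives 2GMr/d³.
a_tidal = 2GMr/d³
        = 2 × (6.674 × 10⁻¹¹) × (1.054 × 10²⁶) × (6.552 × 10⁵) / (1.327 × 10⁹)³
        = 3.945 × 10⁻⁶ m/s²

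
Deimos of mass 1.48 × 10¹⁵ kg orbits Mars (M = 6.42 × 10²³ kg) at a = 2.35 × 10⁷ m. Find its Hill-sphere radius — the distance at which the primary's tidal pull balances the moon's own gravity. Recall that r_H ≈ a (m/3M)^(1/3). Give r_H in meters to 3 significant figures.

2.15 × 10⁴ m

r_H ≈ a (m/3M)^(1/3)
    = (2.35 × 10⁷) × (1.48 × 10¹⁵ / (3 × 6.42 × 10²³))^(1/3)
    = 2.15 × 10⁴ m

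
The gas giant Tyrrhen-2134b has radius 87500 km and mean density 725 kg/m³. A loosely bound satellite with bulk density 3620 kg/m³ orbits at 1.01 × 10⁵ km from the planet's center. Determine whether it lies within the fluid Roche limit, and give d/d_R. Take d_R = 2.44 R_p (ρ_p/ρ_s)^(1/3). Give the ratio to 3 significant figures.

inside; d/d_R ≈ 0.809

d_R = 2.44 × (87500 km) × (725/3620)^(1/3) = 1.249 × 10⁵ km
d/d_R = (1.01 × 10⁵) / (1.249 × 10⁵) = 0.809
Since d/d_R < 1, the body is inside the Roche limit.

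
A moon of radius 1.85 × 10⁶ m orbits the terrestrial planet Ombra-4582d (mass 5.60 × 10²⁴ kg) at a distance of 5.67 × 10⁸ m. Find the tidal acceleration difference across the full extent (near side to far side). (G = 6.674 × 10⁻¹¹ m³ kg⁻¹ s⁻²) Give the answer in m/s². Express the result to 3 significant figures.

a_tidal = 4GMr/d³
        = 4 × (6.674 × 10⁻¹¹) × (5.60 × 10²⁴) × (1.85 × 10⁶) / (5.67 × 10⁸)³
        = 1.52 × 10⁻⁵ m/s²

1.52 × 10⁻⁵ m/s²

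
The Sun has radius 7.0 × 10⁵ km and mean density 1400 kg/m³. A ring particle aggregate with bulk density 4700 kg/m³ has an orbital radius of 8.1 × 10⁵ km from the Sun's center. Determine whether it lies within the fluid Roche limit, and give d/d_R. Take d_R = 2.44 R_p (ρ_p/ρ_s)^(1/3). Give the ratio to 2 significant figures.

inside; d/d_R ≈ 0.71

d_R = 2.44 × (7.0 × 10⁵ km) × (1400/4700)^(1/3) = 1.141 × 10⁶ km
d/d_R = (8.1 × 10⁵) / (1.141 × 10⁶) = 0.71
Since d/d_R < 1, the body is inside the Roche limit.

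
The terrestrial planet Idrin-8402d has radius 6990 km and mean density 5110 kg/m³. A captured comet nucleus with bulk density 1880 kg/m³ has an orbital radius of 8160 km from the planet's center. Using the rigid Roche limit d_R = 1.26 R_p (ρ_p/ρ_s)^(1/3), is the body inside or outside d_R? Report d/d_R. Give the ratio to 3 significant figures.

inside; d/d_R ≈ 0.664

d_R = 1.26 × (6990 km) × (5110/1880)^(1/3) = 12290 km
d/d_R = (8160) / (12290) = 0.664
Since d/d_R < 1, the body is inside the Roche limit.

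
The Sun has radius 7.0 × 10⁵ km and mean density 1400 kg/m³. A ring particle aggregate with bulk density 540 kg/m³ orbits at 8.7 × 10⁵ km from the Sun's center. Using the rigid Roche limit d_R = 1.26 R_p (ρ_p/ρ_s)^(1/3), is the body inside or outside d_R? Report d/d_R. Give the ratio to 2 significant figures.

d_R = 1.26 × (7.0 × 10⁵ km) × (1400/540)^(1/3) = 1.212 × 10⁶ km
d/d_R = (8.7 × 10⁵) / (1.212 × 10⁶) = 0.72
Since d/d_R < 1, the body is inside the Roche limit.

inside; d/d_R ≈ 0.72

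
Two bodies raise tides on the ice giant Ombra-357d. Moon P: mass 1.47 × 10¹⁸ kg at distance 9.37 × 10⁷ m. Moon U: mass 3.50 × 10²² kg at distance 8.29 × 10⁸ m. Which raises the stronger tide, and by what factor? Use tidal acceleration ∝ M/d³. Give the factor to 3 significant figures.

Moon U, by a factor of ≈ 34.4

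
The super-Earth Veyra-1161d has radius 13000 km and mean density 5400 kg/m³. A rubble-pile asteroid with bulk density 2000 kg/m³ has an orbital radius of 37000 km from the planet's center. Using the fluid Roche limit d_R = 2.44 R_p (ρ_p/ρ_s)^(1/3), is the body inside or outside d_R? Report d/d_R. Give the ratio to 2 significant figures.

inside; d/d_R ≈ 0.84

d_R = 2.44 × (13000 km) × (5400/2000)^(1/3) = 44170 km
d/d_R = (37000) / (44170) = 0.84
Since d/d_R < 1, the body is inside the Roche limit.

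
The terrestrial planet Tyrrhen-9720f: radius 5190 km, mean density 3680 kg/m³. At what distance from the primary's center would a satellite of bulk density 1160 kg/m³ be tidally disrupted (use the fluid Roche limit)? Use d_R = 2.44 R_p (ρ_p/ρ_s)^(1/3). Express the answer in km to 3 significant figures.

18600 km

d_R = 2.44 × 5190 km × (3680/1160)^(1/3)
    = 18600 km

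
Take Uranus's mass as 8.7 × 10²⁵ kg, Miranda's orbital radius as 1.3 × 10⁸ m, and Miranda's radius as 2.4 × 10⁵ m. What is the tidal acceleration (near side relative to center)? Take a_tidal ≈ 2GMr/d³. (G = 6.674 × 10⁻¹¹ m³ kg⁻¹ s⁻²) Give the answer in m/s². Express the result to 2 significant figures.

1.3 × 10⁻³ m/s²

The tidal stretch is the gradient of GM/d² times the body's extent r, hence the 1/d³ dependence.
Δa = 2GMr/d³
   = 2 × (6.674 × 10⁻¹¹) × (8.7 × 10²⁵) × (2.4 × 10⁵) / (1.3 × 10⁸)³
   = 1.3 × 10⁻³ m/s²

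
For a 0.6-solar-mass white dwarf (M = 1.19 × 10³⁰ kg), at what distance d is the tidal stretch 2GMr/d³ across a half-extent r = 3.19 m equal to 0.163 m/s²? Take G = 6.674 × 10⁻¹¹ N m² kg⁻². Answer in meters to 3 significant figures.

1.46 × 10⁷ m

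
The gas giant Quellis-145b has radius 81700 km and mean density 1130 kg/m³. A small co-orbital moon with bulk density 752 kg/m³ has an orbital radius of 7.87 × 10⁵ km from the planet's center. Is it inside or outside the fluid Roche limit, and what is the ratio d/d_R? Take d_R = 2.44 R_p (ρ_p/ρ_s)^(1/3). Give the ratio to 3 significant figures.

d_R = 2.44 × (81700 km) × (1130/752)^(1/3) = 2.283 × 10⁵ km
d/d_R = (7.87 × 10⁵) / (2.283 × 10⁵) = 3.45
Since d/d_R > 1, the body is outside the Roche limit.

outside; d/d_R ≈ 3.45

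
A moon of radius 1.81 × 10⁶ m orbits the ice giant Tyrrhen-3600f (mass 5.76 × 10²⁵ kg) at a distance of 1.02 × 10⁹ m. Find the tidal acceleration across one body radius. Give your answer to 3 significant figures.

Δg = 2GMr/d³
   = 2 × (6.674 × 10⁻¹¹) × (5.76 × 10²⁵) × (1.81 × 10⁶) / (1.02 × 10⁹)³
   = 1.31 × 10⁻⁵ m/s²

1.31 × 10⁻⁵ m/s²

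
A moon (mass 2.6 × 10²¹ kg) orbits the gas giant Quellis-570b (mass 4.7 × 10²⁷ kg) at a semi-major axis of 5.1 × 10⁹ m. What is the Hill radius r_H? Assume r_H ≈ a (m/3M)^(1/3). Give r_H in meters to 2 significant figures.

2.9 × 10⁷ m

r_H ≈ a (m/3M)^(1/3)
    = (5.1 × 10⁹) × (2.6 × 10²¹ / (3 × 4.7 × 10²⁷))^(1/3)
    = 2.9 × 10⁷ m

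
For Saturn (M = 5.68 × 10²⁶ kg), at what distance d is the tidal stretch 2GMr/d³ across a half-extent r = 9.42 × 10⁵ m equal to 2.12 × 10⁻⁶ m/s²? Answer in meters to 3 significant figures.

3.23 × 10⁹ m

2GMr/d³ = a_tidal  ⇒  d = (2GMr / a_tidal)^(1/3)
d = (2 × 6.674×10⁻¹¹ × (5.68 × 10²⁶) × (9.42 × 10⁵) / (2.12 × 10⁻⁶))^(1/3)
  = 3.23 × 10⁹ m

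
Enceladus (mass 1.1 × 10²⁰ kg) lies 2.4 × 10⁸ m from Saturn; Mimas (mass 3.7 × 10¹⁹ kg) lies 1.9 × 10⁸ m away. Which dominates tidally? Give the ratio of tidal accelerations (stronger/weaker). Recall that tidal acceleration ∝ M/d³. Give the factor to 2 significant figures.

Tidal stretch scales as M/d³; compute that for each body.
Enceladus: (1.1 × 10²⁰) / (2.4 × 10⁸)³ = 7.957 × 10⁻⁶
Mimas: (3.7 × 10¹⁹) / (1.9 × 10⁸)³ = 5.394 × 10⁻⁶
Ratio (larger/smaller) = 1.5

Enceladus, by a factor of ≈ 1.5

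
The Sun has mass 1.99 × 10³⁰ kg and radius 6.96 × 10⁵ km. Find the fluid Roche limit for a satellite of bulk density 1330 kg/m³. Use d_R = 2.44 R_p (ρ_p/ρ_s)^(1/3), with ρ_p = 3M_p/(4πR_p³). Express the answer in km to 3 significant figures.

ρ_p = 3M_p/(4πR_p³) = 3 × (1.99 × 10³⁰) / (4π × (6.96 × 10⁸ m)³) = 1410 kg/m³
d_R = 2.44 × 6.96 × 10⁵ km × (1410/1330)^(1/3)
    = 1.73 × 10⁶ km

1.73 × 10⁶ km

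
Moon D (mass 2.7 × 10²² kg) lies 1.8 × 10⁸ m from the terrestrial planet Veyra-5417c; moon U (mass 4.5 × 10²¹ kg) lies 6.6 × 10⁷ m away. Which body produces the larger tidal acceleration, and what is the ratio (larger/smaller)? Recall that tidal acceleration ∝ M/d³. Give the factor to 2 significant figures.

The tide-raising term goes as M/d³ (the gradient of a 1/d² field).
Moon D: (2.7 × 10²²) / (1.8 × 10⁸)³ = 4.630 × 10⁻³
Moon U: (4.5 × 10²¹) / (6.6 × 10⁷)³ = 1.565 × 10⁻²
Ratio (larger/smaller) = 3.4

Moon U, by a factor of ≈ 3.4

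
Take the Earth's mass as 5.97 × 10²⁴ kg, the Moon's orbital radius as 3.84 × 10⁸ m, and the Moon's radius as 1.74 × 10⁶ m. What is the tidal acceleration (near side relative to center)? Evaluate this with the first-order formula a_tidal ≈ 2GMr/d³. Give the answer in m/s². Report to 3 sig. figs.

Since r ≪ d, expand the inverse-square field across one radius to get the leading 2GMr/d³ term.
a_tidal = 2GMr/d³
        = 2 × (6.674 × 10⁻¹¹) × (5.97 × 10²⁴) × (1.74 × 10⁶) / (3.84 × 10⁸)³
        = 2.45 × 10⁻⁵ m/s²

2.45 × 10⁻⁵ m/s²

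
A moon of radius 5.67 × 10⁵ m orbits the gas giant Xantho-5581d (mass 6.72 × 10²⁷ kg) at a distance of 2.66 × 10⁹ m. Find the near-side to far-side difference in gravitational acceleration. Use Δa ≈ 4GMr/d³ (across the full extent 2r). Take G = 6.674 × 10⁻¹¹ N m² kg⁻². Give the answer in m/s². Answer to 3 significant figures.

5.40 × 10⁻⁵ m/s²

Δg = 4GMr/d³
   = 4 × (6.674 × 10⁻¹¹) × (6.72 × 10²⁷) × (5.67 × 10⁵) / (2.66 × 10⁹)³
   = 5.40 × 10⁻⁵ m/s²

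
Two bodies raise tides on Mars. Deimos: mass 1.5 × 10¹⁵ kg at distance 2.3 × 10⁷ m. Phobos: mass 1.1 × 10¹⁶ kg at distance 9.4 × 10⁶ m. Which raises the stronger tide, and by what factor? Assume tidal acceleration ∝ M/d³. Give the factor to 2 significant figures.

Compare M/d³ for the two perturbers:
Deimos: (1.5 × 10¹⁵) / (2.3 × 10⁷)³ = 1.233 × 10⁻⁷
Phobos: (1.1 × 10¹⁶) / (9.4 × 10⁶)³ = 1.324 × 10⁻⁵
Ratio (larger/smaller) = 110

Phobos, by a factor of ≈ 110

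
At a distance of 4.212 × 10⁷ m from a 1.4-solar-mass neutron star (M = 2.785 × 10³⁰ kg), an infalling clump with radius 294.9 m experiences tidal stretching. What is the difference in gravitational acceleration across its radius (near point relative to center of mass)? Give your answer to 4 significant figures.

1.467 m/s²

a_tidal = 2GMr/d³
        = 2 × (6.674 × 10⁻¹¹) × (2.785 × 10³⁰) × (294.9) / (4.212 × 10⁷)³
        = 1.467 m/s²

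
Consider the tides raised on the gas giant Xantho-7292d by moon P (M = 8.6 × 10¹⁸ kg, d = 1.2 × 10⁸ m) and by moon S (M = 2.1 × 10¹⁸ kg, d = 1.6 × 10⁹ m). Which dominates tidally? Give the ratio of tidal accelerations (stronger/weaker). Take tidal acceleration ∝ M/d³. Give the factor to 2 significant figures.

Tidal acceleration ∝ M/d³, so compare M/d³ for each.
Moon P: (8.6 × 10¹⁸) / (1.2 × 10⁸)³ = 4.977 × 10⁻⁶
Moon S: (2.1 × 10¹⁸) / (1.6 × 10⁹)³ = 5.127 × 10⁻¹⁰
Ratio (larger/smaller) = 9700

Moon P, by a factor of ≈ 9700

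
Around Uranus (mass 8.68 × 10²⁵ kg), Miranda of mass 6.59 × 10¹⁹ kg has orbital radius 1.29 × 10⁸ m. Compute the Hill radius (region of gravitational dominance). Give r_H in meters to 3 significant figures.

r_H ≈ a (m/3M)^(1/3)
    = (1.29 × 10⁸) × (6.59 × 10¹⁹ / (3 × 8.68 × 10²⁵))^(1/3)
    = 8.16 × 10⁵ m

8.16 × 10⁵ m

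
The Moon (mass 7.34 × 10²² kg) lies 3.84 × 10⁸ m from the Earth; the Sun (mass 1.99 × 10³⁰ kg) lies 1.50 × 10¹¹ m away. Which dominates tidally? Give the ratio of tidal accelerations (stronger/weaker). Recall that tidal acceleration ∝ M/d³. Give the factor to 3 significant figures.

The Moon, by a factor of ≈ 2.20

Compare M/d³ for the two perturbers:
The Moon: (7.34 × 10²²) / (3.84 × 10⁸)³ = 1.296 × 10⁻³
The Sun: (1.99 × 10³⁰) / (1.50 × 10¹¹)³ = 5.896 × 10⁻⁴
Ratio (larger/smaller) = 2.20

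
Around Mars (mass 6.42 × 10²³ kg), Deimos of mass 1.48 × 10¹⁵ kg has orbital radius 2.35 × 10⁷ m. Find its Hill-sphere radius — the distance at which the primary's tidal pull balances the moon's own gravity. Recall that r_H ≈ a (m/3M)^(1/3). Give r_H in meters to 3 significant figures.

2.15 × 10⁴ m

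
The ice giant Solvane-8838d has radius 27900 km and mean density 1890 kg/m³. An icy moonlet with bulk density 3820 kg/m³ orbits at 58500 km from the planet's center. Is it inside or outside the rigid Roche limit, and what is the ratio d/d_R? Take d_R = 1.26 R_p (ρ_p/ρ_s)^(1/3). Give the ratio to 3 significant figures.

outside; d/d_R ≈ 2.10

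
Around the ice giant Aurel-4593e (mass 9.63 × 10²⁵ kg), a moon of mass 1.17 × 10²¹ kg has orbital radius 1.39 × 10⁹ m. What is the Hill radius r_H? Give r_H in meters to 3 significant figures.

2.22 × 10⁷ m

r_H ≈ a (m/3M)^(1/3)
    = (1.39 × 10⁹) × (1.17 × 10²¹ / (3 × 9.63 × 10²⁵))^(1/3)
    = 2.22 × 10⁷ m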